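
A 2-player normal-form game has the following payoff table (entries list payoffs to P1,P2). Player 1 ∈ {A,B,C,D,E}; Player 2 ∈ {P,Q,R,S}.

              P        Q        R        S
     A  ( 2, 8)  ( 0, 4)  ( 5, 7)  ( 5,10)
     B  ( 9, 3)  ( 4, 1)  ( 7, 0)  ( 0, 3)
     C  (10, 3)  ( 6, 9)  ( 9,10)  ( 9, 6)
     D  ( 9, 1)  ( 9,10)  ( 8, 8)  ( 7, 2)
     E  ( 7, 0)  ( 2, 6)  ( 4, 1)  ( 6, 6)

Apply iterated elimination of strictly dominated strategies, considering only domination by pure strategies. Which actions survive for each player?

IESDS → P1:{C,D} P2:{Q,R}

P1 drop A (C beats it: P:10>2 Q:6>0 R:9>5 S:9>5)
P1 drop B (C beats it: P:10>9 Q:6>4 R:9>7 S:9>0)
P1 drop E (C beats it: P:10>7 Q:6>2 R:9>4 S:9>6)
P2 drop P (Q beats it: C:9>3 D:10>1)
P2 drop S (Q beats it: C:9>6 D:10>2)
P1→{C,D} P2→{Q,R}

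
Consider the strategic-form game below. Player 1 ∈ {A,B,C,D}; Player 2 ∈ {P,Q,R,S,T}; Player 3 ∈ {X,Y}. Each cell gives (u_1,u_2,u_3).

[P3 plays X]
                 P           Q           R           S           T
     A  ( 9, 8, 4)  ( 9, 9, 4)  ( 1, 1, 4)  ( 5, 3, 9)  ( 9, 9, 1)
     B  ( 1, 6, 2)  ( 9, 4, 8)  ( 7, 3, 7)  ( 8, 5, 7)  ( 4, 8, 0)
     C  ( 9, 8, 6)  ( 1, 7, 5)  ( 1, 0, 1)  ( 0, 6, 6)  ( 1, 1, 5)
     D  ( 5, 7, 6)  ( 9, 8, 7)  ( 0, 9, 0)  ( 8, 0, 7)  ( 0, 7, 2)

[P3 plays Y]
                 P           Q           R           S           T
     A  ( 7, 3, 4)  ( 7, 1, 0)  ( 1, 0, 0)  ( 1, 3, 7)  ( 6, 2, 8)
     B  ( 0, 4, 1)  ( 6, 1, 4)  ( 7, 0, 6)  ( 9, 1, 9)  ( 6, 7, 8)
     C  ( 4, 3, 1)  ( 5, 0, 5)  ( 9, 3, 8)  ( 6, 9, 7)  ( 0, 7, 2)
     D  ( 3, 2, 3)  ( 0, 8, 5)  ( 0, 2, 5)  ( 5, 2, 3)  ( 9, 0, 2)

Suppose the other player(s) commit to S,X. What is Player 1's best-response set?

u_1(A vs S,X) = 5
u_1(B vs S,X) = 8
u_1(C vs S,X) = 0
u_1(D vs S,X) = 8
max payoff 8 at {B,D}

argmax u_1 = {B,D}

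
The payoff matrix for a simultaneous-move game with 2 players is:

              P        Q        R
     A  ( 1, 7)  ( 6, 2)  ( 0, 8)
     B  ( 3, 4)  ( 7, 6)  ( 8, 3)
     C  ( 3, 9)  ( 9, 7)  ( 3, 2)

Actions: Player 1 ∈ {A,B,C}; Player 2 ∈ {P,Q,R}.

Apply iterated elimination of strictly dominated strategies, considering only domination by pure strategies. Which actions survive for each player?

P1 drop A (B beats it: P:3>1 Q:7>6 R:8>0)
P2 drop R (P beats it: B:4>3 C:9>2)
P1→{B,C} P2→{P,Q}

Survivors P1:{B,C} P2:{P,Q}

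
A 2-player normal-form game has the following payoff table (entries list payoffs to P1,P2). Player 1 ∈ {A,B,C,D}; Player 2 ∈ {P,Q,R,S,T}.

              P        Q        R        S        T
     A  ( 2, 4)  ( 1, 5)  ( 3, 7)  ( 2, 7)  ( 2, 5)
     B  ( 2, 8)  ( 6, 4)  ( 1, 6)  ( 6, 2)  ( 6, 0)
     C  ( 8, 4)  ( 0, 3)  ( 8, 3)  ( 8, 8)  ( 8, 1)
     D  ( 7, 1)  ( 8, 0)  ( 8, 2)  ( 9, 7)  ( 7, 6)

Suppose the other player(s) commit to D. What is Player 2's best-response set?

P2 best: {S}

u_2(P vs D) = 1
u_2(Q vs D) = 0
u_2(R vs D) = 2
u_2(S vs D) = 7
u_2(T vs D) = 6
max payoff 7 at {S}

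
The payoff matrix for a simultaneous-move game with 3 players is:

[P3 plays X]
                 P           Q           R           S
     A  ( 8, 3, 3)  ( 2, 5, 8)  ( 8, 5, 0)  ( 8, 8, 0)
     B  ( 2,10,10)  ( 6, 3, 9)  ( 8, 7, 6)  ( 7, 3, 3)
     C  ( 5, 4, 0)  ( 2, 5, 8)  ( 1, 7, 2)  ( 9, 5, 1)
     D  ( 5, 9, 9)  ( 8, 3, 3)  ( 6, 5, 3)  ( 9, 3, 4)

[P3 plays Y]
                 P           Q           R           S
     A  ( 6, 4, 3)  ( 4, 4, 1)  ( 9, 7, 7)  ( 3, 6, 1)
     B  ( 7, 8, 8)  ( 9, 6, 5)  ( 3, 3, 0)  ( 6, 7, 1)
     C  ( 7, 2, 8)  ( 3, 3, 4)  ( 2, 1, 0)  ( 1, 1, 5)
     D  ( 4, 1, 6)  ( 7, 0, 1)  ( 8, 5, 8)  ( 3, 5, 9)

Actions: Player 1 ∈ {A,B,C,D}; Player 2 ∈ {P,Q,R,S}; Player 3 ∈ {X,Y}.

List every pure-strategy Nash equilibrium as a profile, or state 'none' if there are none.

PSNE = {(A,R,Y)}

(A,P,X): not NE [P2→S gives 8>3]
(A,P,Y): not NE [P1→C gives 7>6; P2→R gives 7>4]
(A,Q,X): not NE [P1→D gives 8>2; P2→S gives 8>5]
(A,Q,Y): not NE [P1→B gives 9>4; P2→R gives 7>4; P3→X gives 8>1]
(A,R,X): not NE [P2→S gives 8>5; P3→Y gives 7>0]
(A,R,Y): NE
(A,S,X): not NE [P1→D gives 9>8; P3→Y gives 1>0]
(A,S,Y): not NE [P1→B gives 6>3; P2→R gives 7>6]
(B,P,X): not NE [P1→A gives 8>2]
(B,P,Y): not NE [P3→X gives 10>8]
(B,Q,X): not NE [P1→D gives 8>6; P2→P gives 10>3]
(B,Q,Y): not NE [P2→P gives 8>6; P3→X gives 9>5]
(B,R,X): not NE [P2→P gives 10>7]
(B,R,Y): not NE [P1→A gives 9>3; P2→P gives 8>3; P3→X gives 6>0]
(B,S,X): not NE [P1→D gives 9>7; P2→P gives 10>3]
(B,S,Y): not NE [P2→P gives 8>7; P3→X gives 3>1]
(C,P,X): not NE [P1→A gives 8>5; P2→R gives 7>4; P3→Y gives 8>0]
(C,P,Y): not NE [P2→Q gives 3>2]
(C,Q,X): not NE [P1→D gives 8>2; P2→R gives 7>5]
(C,Q,Y): not NE [P1→B gives 9>3; P3→X gives 8>4]
(C,R,X): not NE [P1→B gives 8>1]
(C,R,Y): not NE [P1→A gives 9>2; P2→Q gives 3>1; P3→X gives 2>0]
(C,S,X): not NE [P2→R gives 7>5; P3→Y gives 5>1]
(C,S,Y): not NE [P1→B gives 6>1; P2→Q gives 3>1]
(D,P,X): not NE [P1→A gives 8>5]
(D,P,Y): not NE [P1→C gives 7>4; P2→S gives 5>1; P3→X gives 9>6]
(D,Q,X): not NE [P2→P gives 9>3]
(D,Q,Y): not NE [P1→B gives 9>7; P2→S gives 5>0; P3→X gives 3>1]
(D,R,X): not NE [P1→B gives 8>6; P2→P gives 9>5; P3→Y gives 8>3]
(D,R,Y): not NE [P1→A gives 9>8]
(D,S,X): not NE [P2→P gives 9>3; P3→Y gives 9>4]
(D,S,Y): not NE [P1→B gives 6>3]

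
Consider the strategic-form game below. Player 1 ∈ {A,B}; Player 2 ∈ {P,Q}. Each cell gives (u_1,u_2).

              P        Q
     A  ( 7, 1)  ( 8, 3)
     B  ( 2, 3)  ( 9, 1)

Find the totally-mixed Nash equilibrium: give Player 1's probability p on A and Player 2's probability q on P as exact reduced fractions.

P1 indiff ⇒ q·7+(1-q)·8 = q·2+(1-q)·9 ⇒ q(5) = (1-q)(1) ⇒ q = 1/6
P2 indiff ⇒ p·1+(1-p)·3 = p·3+(1-p)·1 ⇒ p(-2) = (1-p)(-2) ⇒ p = 1/2

(p,q) = (1/2, 1/6)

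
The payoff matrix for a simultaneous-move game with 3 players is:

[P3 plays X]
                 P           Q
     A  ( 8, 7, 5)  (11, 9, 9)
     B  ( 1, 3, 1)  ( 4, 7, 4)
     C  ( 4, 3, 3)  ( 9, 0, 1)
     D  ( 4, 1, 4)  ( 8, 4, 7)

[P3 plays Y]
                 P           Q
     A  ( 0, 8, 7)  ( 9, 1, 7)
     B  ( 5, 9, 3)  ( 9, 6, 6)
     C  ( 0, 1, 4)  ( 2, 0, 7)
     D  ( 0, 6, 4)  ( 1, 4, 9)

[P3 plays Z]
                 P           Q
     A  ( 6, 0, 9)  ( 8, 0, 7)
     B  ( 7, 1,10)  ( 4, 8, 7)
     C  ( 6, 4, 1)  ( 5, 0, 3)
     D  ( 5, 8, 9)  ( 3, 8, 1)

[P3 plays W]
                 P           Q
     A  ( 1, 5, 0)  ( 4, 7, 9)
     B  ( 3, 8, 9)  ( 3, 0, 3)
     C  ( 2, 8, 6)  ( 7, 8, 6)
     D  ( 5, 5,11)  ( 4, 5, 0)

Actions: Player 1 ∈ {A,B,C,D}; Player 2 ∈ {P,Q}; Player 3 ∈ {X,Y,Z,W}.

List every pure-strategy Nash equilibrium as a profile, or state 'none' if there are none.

NE set: (A,Q,X), (D,P,W)

(A,P,X): not NE [P2→Q gives 9>7; P3→Z gives 9>5]
(A,P,Y): not NE [P1→B gives 5>0; P3→Z gives 9>7]
(A,P,Z): not NE [P1→B gives 7>6]
(A,P,W): not NE [P1→D gives 5>1; P2→Q gives 7>5; P3→Z gives 9>0]
(A,Q,X): NE
(A,Q,Y): not NE [P2→P gives 8>1; P3→W gives 9>7]
(A,Q,Z): not NE [P3→W gives 9>7]
(A,Q,W): not NE [P1→C gives 7>4]
(B,P,X): not NE [P1→A gives 8>1; P2→Q gives 7>3; P3→Z gives 10>1]
(B,P,Y): not NE [P3→Z gives 10>3]
(B,P,Z): not NE [P2→Q gives 8>1]
(B,P,W): not NE [P1→D gives 5>3; P3→Z gives 10>9]
(B,Q,X): not NE [P1→A gives 11>4; P3→Z gives 7>4]
(B,Q,Y): not NE [P2→P gives 9>6; P3→Z gives 7>6]
(B,Q,Z): not NE [P1→A gives 8>4]
(B,Q,W): not NE [P1→C gives 7>3; P2→P gives 8>0; P3→Z gives 7>3]
(C,P,X): not NE [P1→A gives 8>4; P3→W gives 6>3]
(C,P,Y): not NE [P1→B gives 5>0; P3→W gives 6>4]
(C,P,Z): not NE [P1→B gives 7>6; P3→W gives 6>1]
(C,P,W): not NE [P1→D gives 5>2]
(C,Q,X): not NE [P1→A gives 11>9; P2→P gives 3>0; P3→Y gives 7>1]
(C,Q,Y): not NE [P1→B gives 9>2; P2→P gives 1>0]
(C,Q,Z): not NE [P1→A gives 8>5; P2→P gives 4>0; P3→Y gives 7>3]
(C,Q,W): not NE [P3→Y gives 7>6]
(D,P,X): not NE [P1→A gives 8>4; P2→Q gives 4>1; P3→W gives 11>4]
(D,P,Y): not NE [P1→B gives 5>0; P3→W gives 11>4]
(D,P,Z): not NE [P1→B gives 7>5; P3→W gives 11>9]
(D,P,W): NE
(D,Q,X): not NE [P1→A gives 11>8; P3→Y gives 9>7]
(D,Q,Y): not NE [P1→B gives 9>1; P2→P gives 6>4]
(D,Q,Z): not NE [P1→A gives 8>3; P3→Y gives 9>1]
(D,Q,W): not NE [P1→C gives 7>4; P3→Y gives 9>0]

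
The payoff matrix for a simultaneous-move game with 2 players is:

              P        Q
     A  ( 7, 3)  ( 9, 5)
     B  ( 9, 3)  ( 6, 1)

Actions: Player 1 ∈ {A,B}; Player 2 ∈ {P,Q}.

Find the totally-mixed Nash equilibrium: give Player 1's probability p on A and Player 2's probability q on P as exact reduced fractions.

P1 indiff ⇒ q·7+(1-q)·9 = q·9+(1-q)·6 ⇒ q(-2) = (1-q)(-3) ⇒ q = 3/5
P2 indiff ⇒ p·3+(1-p)·3 = p·5+(1-p)·1 ⇒ p(-2) = (1-p)(-2) ⇒ p = 1/2

P1 mixes 1/2 on A; P2 mixes 3/5 on P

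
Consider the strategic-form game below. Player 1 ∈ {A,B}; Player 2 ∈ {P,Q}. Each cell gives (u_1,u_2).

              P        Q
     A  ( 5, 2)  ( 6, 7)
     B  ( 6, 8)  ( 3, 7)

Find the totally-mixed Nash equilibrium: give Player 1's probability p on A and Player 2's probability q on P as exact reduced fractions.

(p,q) = (1/6, 3/4)

P1 indiff ⇒ q·5+(1-q)·6 = q·6+(1-q)·3 ⇒ q(-1) = (1-q)(-3) ⇒ q = 3/4
P2 indiff ⇒ p·2+(1-p)·8 = p·7+(1-p)·7 ⇒ p(-5) = (1-p)(-1) ⇒ p = 1/6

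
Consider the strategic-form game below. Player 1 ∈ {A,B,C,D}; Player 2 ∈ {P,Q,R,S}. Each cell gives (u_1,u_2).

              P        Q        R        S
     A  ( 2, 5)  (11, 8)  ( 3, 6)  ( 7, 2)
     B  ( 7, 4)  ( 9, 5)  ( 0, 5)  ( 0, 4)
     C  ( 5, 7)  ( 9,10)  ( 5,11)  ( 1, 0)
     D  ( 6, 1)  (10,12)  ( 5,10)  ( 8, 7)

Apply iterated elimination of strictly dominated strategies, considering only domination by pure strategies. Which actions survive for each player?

P2 drop P (Q beats it: A:8>5 B:5>4 C:10>7 D:12>1)
P1 drop B (A beats it: Q:11>9 R:3>0 S:7>0)
P2 drop S (Q beats it: A:8>2 C:10>0 D:12>7)
P1→{A,C,D} P2→{Q,R}

Survivors P1:{A,C,D} P2:{Q,R}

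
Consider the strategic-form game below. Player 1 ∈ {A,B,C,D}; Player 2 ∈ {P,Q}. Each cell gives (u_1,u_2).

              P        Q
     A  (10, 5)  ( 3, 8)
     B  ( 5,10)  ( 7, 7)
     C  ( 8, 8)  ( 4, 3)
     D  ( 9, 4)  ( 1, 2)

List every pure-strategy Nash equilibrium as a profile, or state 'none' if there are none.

(A,P): not NE [P2→Q gives 8>5]
(A,Q): not NE [P1→B gives 7>3]
(B,P): not NE [P1→A gives 10>5]
(B,Q): not NE [P2→P gives 10>7]
(C,P): not NE [P1→A gives 10>8]
(C,Q): not NE [P1→B gives 7>4; P2→P gives 8>3]
(D,P): not NE [P1→A gives 10>9]
(D,Q): not NE [P1→B gives 7>1; P2→P gives 4>2]

No pure NE.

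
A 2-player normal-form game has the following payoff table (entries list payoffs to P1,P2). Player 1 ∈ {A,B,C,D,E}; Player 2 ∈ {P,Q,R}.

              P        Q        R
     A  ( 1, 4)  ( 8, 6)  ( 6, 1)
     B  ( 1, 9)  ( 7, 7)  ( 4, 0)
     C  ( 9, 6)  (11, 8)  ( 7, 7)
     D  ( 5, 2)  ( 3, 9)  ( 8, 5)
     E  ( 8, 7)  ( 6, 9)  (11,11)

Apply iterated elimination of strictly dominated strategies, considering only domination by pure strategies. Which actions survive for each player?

P1 drop A (C beats it: P:9>1 Q:11>8 R:7>6)
P1 drop B (C beats it: P:9>1 Q:11>7 R:7>4)
P1 drop D (E beats it: P:8>5 Q:6>3 R:11>8)
P2 drop P (Q beats it: C:8>6 E:9>7)
P1→{C,E} P2→{Q,R}

Survivors P1:{C,E} P2:{Q,R}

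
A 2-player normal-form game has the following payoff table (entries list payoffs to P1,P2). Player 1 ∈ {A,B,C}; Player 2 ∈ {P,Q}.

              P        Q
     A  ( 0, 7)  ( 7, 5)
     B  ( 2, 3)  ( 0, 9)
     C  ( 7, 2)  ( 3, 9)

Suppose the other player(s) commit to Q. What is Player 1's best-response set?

argmax u_1 = {A}

u_1(A vs Q) = 7
u_1(B vs Q) = 0
u_1(C vs Q) = 3
max payoff 7 at {A}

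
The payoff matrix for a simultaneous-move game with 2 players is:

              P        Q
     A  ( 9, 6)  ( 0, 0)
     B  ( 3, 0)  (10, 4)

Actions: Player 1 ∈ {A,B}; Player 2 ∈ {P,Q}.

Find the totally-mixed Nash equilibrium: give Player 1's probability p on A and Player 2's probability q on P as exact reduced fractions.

p=2/5, q=5/8

P1 indiff ⇒ q·9+(1-q)·0 = q·3+(1-q)·10 ⇒ q(6) = (1-q)(10) ⇒ q = 5/8
P2 indiff ⇒ p·6+(1-p)·0 = p·0+(1-p)·4 ⇒ p(6) = (1-p)(4) ⇒ p = 2/5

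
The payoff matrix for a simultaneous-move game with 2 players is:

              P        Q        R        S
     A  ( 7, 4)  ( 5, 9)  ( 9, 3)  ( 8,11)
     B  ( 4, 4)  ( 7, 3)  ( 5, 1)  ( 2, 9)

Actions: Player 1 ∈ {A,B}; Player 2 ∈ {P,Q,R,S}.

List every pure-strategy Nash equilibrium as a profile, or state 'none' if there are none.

(A,P): not NE [P2→S gives 11>4]
(A,Q): not NE [P1→B gives 7>5; P2→S gives 11>9]
(A,R): not NE [P2→S gives 11>3]
(A,S): NE
(B,P): not NE [P1→A gives 7>4; P2→S gives 9>4]
(B,Q): not NE [P2→S gives 9>3]
(B,R): not NE [P1→A gives 9>5; P2→S gives 9>1]
(B,S): not NE [P1→A gives 8>2]

PSNE = {(A,S)}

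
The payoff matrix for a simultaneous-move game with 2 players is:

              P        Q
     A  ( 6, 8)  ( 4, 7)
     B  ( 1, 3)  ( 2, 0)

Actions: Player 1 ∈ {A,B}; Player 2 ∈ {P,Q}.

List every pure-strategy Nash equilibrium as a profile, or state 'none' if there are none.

PSNE = {(A,P)}

(A,P): NE
(A,Q): not NE [P2→P gives 8>7]
(B,P): not NE [P1→A gives 6>1]
(B,Q): not NE [P1→A gives 4>2; P2→P gives 3>0]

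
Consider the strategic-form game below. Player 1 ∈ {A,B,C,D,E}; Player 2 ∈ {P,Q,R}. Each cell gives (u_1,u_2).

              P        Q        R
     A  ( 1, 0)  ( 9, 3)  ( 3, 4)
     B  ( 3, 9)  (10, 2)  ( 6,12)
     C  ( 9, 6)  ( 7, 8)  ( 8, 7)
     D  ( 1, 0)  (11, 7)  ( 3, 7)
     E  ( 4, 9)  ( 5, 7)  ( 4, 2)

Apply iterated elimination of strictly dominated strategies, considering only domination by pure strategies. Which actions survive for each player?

P1 drop A (B beats it: P:3>1 Q:10>9 R:6>3)
P1 drop E (C beats it: P:9>4 Q:7>5 R:8>4)
P2 drop P (R beats it: B:12>9 C:7>6 D:7>0)
P1→{B,C,D} P2→{Q,R}

Remaining: P1:{B,C,D} P2:{Q,R}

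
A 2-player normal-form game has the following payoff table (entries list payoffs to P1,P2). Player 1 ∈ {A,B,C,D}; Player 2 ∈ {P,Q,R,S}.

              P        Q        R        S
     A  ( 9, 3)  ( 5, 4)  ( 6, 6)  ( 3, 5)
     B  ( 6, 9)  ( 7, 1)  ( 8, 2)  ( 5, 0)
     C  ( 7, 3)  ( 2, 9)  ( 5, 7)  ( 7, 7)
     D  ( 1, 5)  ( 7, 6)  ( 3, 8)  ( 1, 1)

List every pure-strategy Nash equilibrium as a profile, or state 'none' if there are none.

No pure NE.

(A,P): not NE [P2→R gives 6>3]
(A,Q): not NE [P1→D gives 7>5; P2→R gives 6>4]
(A,R): not NE [P1→B gives 8>6]
(A,S): not NE [P1→C gives 7>3; P2→R gives 6>5]
(B,P): not NE [P1→A gives 9>6]
(B,Q): not NE [P2→P gives 9>1]
(B,R): not NE [P2→P gives 9>2]
(B,S): not NE [P1→C gives 7>5; P2→P gives 9>0]
(C,P): not NE [P1→A gives 9>7; P2→Q gives 9>3]
(C,Q): not NE [P1→D gives 7>2]
(C,R): not NE [P1→B gives 8>5; P2→Q gives 9>7]
(C,S): not NE [P2→Q gives 9>7]
(D,P): not NE [P1→A gives 9>1; P2→R gives 8>5]
(D,Q): not NE [P2→R gives 8>6]
(D,R): not NE [P1→B gives 8>3]
(D,S): not NE [P1→C gives 7>1; P2→R gives 8>1]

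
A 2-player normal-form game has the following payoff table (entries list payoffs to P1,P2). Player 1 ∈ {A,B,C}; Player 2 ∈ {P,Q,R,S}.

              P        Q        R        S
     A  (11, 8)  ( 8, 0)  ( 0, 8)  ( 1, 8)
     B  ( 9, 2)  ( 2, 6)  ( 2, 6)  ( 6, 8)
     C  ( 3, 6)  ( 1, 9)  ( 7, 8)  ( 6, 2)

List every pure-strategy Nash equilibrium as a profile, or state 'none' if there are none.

Nash profiles: (A,P), (B,S)

(A,P): NE
(A,Q): not NE [P2→S gives 8>0]
(A,R): not NE [P1→C gives 7>0]
(A,S): not NE [P1→C gives 6>1]
(B,P): not NE [P1→A gives 11>9; P2→S gives 8>2]
(B,Q): not NE [P1→A gives 8>2; P2→S gives 8>6]
(B,R): not NE [P1→C gives 7>2; P2→S gives 8>6]
(B,S): NE
(C,P): not NE [P1→A gives 11>3; P2→Q gives 9>6]
(C,Q): not NE [P1→A gives 8>1]
(C,R): not NE [P2→Q gives 9>8]
(C,S): not NE [P2→Q gives 9>2]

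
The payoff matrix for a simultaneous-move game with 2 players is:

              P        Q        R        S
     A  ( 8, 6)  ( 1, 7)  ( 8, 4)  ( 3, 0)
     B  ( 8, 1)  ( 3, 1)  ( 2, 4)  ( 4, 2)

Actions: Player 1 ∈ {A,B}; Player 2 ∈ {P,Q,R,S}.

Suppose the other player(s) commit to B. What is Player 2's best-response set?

u_2(P vs B) = 1
u_2(Q vs B) = 1
u_2(R vs B) = 4
u_2(S vs B) = 2
max payoff 4 at {R}

P2 best: {R}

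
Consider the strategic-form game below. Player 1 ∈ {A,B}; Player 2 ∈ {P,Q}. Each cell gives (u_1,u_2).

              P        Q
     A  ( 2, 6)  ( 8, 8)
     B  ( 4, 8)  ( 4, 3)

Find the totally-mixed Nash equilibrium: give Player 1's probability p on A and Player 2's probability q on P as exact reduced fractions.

(p,q) = (5/7, 2/3)

P1 indiff ⇒ q·2+(1-q)·8 = q·4+(1-q)·4 ⇒ q(-2) = (1-q)(-4) ⇒ q = 2/3
P2 indiff ⇒ p·6+(1-p)·8 = p·8+(1-p)·3 ⇒ p(-2) = (1-p)(-5) ⇒ p = 5/7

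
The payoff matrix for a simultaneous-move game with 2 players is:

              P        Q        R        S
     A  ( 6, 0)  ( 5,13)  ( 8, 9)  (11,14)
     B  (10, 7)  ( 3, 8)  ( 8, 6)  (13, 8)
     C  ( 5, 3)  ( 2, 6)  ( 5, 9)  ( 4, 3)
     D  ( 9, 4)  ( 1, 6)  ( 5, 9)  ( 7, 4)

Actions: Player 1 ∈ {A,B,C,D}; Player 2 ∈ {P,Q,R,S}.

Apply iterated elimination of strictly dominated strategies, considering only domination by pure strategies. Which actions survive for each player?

IESDS → P1:{A,B} P2:{Q,S}

P1 drop C (A beats it: P:6>5 Q:5>2 R:8>5 S:11>4)
P1 drop D (B beats it: P:10>9 Q:3>1 R:8>5 S:13>7)
P2 drop P (Q beats it: A:13>0 B:8>7)
P2 drop R (Q beats it: A:13>9 B:8>6)
P1→{A,B} P2→{Q,S}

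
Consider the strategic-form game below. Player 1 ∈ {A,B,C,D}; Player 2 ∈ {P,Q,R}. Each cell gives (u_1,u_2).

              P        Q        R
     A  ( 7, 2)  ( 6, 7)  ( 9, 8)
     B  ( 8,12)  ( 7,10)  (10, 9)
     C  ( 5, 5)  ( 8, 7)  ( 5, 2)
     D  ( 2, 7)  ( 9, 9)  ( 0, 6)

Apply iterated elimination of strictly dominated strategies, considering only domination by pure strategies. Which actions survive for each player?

Survivors P1:{B,C,D} P2:{P,Q}

P1 drop A (B beats it: P:8>7 Q:7>6 R:10>9)
P2 drop R (P beats it: B:12>9 C:5>2 D:7>6)
P1→{B,C,D} P2→{P,Q}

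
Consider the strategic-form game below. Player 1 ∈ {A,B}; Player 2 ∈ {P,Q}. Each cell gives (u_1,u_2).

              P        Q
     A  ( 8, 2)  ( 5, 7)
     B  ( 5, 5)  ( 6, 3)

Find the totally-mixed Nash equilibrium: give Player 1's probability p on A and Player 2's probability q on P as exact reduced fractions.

P1 indiff ⇒ q·8+(1-q)·5 = q·5+(1-q)·6 ⇒ q(3) = (1-q)(1) ⇒ q = 1/4
P2 indiff ⇒ p·2+(1-p)·5 = p·7+(1-p)·3 ⇒ p(-5) = (1-p)(-2) ⇒ p = 2/7

(p,q) = (2/7, 1/4)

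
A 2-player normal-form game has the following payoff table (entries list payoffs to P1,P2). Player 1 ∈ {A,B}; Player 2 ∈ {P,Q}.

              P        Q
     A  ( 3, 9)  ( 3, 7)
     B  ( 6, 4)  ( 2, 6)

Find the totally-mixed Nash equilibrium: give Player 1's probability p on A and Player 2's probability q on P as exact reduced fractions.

P1 indiff ⇒ q·3+(1-q)·3 = q·6+(1-q)·2 ⇒ q(-3) = (1-q)(-1) ⇒ q = 1/4
P2 indiff ⇒ p·9+(1-p)·4 = p·7+(1-p)·6 ⇒ p(2) = (1-p)(2) ⇒ p = 1/2

(p,q) = (1/2, 1/4)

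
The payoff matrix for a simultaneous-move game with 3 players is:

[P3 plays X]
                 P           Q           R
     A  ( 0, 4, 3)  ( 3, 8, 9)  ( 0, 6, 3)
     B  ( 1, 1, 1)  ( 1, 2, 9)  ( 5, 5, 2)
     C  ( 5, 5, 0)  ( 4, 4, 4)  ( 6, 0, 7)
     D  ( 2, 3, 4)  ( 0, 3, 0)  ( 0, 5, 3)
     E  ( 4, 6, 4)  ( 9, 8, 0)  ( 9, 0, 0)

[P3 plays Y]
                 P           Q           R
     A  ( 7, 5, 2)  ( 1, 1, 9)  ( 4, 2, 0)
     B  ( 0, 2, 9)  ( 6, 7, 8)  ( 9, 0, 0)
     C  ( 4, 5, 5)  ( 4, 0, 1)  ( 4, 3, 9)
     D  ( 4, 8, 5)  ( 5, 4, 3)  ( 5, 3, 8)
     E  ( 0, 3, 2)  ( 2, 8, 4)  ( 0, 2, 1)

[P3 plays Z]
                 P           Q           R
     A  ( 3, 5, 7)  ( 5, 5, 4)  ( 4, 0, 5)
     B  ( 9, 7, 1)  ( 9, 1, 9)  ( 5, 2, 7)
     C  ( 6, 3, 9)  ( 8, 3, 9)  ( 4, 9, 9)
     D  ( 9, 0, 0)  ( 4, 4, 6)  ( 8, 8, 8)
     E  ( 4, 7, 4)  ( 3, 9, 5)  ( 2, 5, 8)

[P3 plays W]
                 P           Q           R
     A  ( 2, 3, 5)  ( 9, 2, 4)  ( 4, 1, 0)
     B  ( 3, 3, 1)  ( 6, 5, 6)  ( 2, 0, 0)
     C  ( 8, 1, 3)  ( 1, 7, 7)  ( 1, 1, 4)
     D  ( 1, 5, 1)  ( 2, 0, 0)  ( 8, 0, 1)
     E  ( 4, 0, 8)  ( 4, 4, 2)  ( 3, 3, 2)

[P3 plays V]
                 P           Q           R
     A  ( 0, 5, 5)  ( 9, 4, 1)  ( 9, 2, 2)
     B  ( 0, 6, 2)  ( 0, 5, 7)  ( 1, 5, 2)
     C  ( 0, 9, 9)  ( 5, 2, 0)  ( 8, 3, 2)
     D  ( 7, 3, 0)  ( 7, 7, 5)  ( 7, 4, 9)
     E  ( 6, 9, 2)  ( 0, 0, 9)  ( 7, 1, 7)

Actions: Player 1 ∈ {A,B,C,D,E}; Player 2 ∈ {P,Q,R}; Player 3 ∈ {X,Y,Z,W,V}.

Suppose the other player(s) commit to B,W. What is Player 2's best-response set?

BR_2 = {Q}

u_2(P vs B,W) = 3
u_2(Q vs B,W) = 5
u_2(R vs B,W) = 0
max payoff 5 at {Q}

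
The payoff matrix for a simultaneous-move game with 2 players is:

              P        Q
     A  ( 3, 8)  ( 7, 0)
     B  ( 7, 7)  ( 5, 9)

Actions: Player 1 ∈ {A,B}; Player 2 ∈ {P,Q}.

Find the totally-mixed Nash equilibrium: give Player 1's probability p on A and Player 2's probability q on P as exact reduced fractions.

(p,q) = (1/5, 1/3)

P1 indiff ⇒ q·3+(1-q)·7 = q·7+(1-q)·5 ⇒ q(-4) = (1-q)(-2) ⇒ q = 1/3
P2 indiff ⇒ p·8+(1-p)·7 = p·0+(1-p)·9 ⇒ p(8) = (1-p)(2) ⇒ p = 1/5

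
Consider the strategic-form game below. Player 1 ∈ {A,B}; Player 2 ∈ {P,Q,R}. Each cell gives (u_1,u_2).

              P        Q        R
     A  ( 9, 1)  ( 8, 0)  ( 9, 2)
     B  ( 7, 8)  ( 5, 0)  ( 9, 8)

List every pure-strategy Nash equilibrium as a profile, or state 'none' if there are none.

(A,P): not NE [P2→R gives 2>1]
(A,Q): not NE [P2→R gives 2>0]
(A,R): NE
(B,P): not NE [P1→A gives 9>7]
(B,Q): not NE [P1→A gives 8>5; P2→R gives 8>0]
(B,R): NE

NE set: (A,R), (B,R)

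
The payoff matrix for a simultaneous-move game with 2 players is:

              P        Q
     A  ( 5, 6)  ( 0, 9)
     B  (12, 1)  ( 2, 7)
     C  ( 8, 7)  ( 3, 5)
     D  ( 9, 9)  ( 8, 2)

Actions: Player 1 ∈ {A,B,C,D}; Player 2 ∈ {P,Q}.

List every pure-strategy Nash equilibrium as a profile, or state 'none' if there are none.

PSNE: ∅

(A,P): not NE [P1→B gives 12>5; P2→Q gives 9>6]
(A,Q): not NE [P1→D gives 8>0]
(B,P): not NE [P2→Q gives 7>1]
(B,Q): not NE [P1→D gives 8>2]
(C,P): not NE [P1→B gives 12>8]
(C,Q): not NE [P1→D gives 8>3; P2→P gives 7>5]
(D,P): not NE [P1→B gives 12>9]
(D,Q): not NE [P2→P gives 9>2]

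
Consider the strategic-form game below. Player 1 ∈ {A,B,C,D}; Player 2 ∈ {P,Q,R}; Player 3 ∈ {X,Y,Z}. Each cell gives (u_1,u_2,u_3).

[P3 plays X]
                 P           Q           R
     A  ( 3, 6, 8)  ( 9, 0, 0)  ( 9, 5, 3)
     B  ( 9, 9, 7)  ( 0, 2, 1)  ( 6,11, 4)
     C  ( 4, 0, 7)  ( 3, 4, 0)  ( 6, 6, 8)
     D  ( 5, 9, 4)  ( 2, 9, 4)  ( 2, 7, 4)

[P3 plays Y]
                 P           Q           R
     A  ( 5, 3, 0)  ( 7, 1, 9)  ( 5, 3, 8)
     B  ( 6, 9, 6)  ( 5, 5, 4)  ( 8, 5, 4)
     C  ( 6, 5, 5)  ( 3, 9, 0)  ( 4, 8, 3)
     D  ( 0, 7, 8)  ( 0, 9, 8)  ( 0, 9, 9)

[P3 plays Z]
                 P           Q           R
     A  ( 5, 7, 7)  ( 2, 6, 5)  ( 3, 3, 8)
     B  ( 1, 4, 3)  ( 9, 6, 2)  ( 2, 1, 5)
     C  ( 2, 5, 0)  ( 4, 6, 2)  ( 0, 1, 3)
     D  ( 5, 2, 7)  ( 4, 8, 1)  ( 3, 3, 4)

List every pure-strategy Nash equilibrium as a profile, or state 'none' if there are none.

(A,P,X): not NE [P1→B gives 9>3]
(A,P,Y): not NE [P1→C gives 6>5; P3→X gives 8>0]
(A,P,Z): not NE [P3→X gives 8>7]
(A,Q,X): not NE [P2→P gives 6>0; P3→Y gives 9>0]
(A,Q,Y): not NE [P2→R gives 3>1]
(A,Q,Z): not NE [P1→B gives 9>2; P2→P gives 7>6; P3→Y gives 9>5]
(A,R,X): not NE [P2→P gives 6>5; P3→Z gives 8>3]
(A,R,Y): not NE [P1→B gives 8>5]
(A,R,Z): not NE [P2→P gives 7>3]
(B,P,X): not NE [P2→R gives 11>9]
(B,P,Y): not NE [P3→X gives 7>6]
(B,P,Z): not NE [P1→D gives 5>1; P2→Q gives 6>4; P3→X gives 7>3]
(B,Q,X): not NE [P1→A gives 9>0; P2→R gives 11>2; P3→Y gives 4>1]
(B,Q,Y): not NE [P1→A gives 7>5; P2→P gives 9>5]
(B,Q,Z): not NE [P3→Y gives 4>2]
(B,R,X): not NE [P1→A gives 9>6; P3→Z gives 5>4]
(B,R,Y): not NE [P2→P gives 9>5; P3→Z gives 5>4]
(B,R,Z): not NE [P1→D gives 3>2; P2→Q gives 6>1]
(C,P,X): not NE [P1→B gives 9>4; P2→R gives 6>0]
(C,P,Y): not NE [P2→Q gives 9>5; P3→X gives 7>5]
(C,P,Z): not NE [P1→D gives 5>2; P2→Q gives 6>5; P3→X gives 7>0]
(C,Q,X): not NE [P1→A gives 9>3; P2→R gives 6>4; P3→Z gives 2>0]
(C,Q,Y): not NE [P1→A gives 7>3; P3→Z gives 2>0]
(C,Q,Z): not NE [P1→B gives 9>4]
(C,R,X): not NE [P1→A gives 9>6]
(C,R,Y): not NE [P1→B gives 8>4; P2→Q gives 9>8; P3→X gives 8>3]
(C,R,Z): not NE [P1→D gives 3>0; P2→Q gives 6>1; P3→X gives 8>3]
(D,P,X): not NE [P1→B gives 9>5; P3→Y gives 8>4]
(D,P,Y): not NE [P1→C gives 6>0; P2→R gives 9>7]
(D,P,Z): not NE [P2→Q gives 8>2; P3→Y gives 8>7]
(D,Q,X): not NE [P1→A gives 9>2; P3→Y gives 8>4]
(D,Q,Y): not NE [P1→A gives 7>0]
(D,Q,Z): not NE [P1→B gives 9>4; P3→Y gives 8>1]
(D,R,X): not NE [P1→A gives 9>2; P2→Q gives 9>7; P3→Y gives 9>4]
(D,R,Y): not NE [P1→B gives 8>0]
(D,R,Z): not NE [P2→Q gives 8>3; P3→Y gives 9>4]

PSNE: ∅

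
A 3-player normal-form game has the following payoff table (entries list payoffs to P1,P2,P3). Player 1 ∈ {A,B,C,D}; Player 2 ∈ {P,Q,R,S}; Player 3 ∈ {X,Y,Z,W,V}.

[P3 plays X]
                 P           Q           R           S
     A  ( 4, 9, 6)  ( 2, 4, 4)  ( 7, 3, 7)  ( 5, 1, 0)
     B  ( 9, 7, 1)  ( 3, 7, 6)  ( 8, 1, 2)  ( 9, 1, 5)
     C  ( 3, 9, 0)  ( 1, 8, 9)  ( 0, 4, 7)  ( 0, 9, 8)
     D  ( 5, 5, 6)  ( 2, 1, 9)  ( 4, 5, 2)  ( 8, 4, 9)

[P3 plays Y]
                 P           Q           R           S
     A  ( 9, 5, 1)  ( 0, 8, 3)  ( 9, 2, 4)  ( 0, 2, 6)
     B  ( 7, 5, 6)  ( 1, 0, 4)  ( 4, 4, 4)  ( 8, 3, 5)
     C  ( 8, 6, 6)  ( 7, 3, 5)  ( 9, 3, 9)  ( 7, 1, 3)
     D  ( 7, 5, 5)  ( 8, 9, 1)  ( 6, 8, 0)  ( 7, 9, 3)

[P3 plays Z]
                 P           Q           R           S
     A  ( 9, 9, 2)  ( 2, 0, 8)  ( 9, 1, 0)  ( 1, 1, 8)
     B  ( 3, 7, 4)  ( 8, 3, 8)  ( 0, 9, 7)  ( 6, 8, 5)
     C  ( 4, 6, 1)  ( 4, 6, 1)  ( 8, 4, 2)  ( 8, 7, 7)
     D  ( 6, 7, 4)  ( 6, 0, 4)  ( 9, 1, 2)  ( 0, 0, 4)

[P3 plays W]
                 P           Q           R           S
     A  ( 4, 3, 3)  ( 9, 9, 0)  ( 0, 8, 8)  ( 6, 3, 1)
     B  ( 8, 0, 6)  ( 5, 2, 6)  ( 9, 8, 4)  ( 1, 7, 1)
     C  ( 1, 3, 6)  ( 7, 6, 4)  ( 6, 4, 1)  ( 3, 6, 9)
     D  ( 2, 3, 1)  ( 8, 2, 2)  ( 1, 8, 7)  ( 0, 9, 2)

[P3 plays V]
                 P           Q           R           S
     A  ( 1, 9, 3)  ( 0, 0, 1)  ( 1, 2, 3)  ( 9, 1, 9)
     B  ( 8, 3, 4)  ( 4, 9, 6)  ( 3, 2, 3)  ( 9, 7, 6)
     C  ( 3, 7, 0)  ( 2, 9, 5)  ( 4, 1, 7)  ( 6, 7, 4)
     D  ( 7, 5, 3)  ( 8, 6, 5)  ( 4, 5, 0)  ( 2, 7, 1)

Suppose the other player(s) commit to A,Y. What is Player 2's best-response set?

BR_2 = {Q}

u_2(P vs A,Y) = 5
u_2(Q vs A,Y) = 8
u_2(R vs A,Y) = 2
u_2(S vs A,Y) = 2
max payoff 8 at {Q}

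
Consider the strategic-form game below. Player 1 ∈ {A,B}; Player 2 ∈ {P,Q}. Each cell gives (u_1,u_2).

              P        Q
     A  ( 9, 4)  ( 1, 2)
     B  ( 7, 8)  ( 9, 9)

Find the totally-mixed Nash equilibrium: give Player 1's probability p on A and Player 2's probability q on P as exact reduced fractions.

P1 indiff ⇒ q·9+(1-q)·1 = q·7+(1-q)·9 ⇒ q(2) = (1-q)(8) ⇒ q = 4/5
P2 indiff ⇒ p·4+(1-p)·8 = p·2+(1-p)·9 ⇒ p(2) = (1-p)(1) ⇒ p = 1/3

P1 mixes 1/3 on A; P2 mixes 4/5 on P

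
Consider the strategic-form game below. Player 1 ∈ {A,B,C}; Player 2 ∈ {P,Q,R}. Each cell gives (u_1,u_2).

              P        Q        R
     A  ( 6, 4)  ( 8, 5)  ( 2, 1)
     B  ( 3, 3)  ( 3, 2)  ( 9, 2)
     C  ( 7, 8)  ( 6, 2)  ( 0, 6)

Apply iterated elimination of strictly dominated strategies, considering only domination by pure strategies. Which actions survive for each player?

P2 drop R (P beats it: A:4>1 B:3>2 C:8>6)
P1 drop B (A beats it: P:6>3 Q:8>3)
P1→{A,C} P2→{P,Q}

Survivors P1:{A,C} P2:{P,Q}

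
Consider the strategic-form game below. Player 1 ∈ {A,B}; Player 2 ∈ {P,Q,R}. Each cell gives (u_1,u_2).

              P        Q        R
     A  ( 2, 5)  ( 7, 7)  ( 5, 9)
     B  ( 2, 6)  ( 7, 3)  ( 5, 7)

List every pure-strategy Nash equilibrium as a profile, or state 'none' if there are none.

NE set: (A,R), (B,R)

(A,P): not NE [P2→R gives 9>5]
(A,Q): not NE [P2→R gives 9>7]
(A,R): NE
(B,P): not NE [P2→R gives 7>6]
(B,Q): not NE [P2→R gives 7>3]
(B,R): NE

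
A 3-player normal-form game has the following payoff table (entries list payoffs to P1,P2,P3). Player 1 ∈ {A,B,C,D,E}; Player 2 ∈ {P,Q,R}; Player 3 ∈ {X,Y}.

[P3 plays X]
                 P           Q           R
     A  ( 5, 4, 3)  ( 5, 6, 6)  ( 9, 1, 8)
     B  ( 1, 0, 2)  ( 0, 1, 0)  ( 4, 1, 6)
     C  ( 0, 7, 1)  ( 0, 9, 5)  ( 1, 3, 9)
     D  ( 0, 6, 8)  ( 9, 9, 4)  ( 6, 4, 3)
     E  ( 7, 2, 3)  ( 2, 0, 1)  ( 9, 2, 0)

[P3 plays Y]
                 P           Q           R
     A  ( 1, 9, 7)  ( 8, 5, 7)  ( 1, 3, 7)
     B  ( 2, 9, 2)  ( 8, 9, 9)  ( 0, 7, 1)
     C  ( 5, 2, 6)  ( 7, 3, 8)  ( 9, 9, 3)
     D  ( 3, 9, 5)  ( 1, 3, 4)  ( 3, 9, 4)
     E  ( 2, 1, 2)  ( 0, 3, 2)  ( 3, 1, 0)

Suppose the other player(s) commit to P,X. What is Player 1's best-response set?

BR_1 = {E}

u_1(A vs P,X) = 5
u_1(B vs P,X) = 1
u_1(C vs P,X) = 0
u_1(D vs P,X) = 0
u_1(E vs P,X) = 7
max payoff 7 at {E}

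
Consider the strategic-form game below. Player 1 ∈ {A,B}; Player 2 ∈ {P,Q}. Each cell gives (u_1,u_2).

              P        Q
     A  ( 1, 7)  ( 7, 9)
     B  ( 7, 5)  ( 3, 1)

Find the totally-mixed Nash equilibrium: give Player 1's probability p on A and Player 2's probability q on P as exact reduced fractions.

(p,q) = (2/3, 2/5)

P1 indiff ⇒ q·1+(1-q)·7 = q·7+(1-q)·3 ⇒ q(-6) = (1-q)(-4) ⇒ q = 2/5
P2 indiff ⇒ p·7+(1-p)·5 = p·9+(1-p)·1 ⇒ p(-2) = (1-p)(-4) ⇒ p = 2/3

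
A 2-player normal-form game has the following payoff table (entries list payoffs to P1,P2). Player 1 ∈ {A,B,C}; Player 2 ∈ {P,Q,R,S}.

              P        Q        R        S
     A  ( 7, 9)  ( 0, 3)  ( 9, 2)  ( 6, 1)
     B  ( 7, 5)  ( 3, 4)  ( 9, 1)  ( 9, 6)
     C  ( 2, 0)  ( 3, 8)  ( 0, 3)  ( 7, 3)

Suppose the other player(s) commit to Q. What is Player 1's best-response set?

BR_1 = {B,C}

u_1(A vs Q) = 0
u_1(B vs Q) = 3
u_1(C vs Q) = 3
max payoff 3 at {B,C}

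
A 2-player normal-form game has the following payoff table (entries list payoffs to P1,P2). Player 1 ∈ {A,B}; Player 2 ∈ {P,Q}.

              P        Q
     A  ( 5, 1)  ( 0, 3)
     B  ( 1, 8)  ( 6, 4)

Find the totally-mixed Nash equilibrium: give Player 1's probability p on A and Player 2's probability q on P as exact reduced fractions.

p=2/3, q=3/5

P1 indiff ⇒ q·5+(1-q)·0 = q·1+(1-q)·6 ⇒ q(4) = (1-q)(6) ⇒ q = 3/5
P2 indiff ⇒ p·1+(1-p)·8 = p·3+(1-p)·4 ⇒ p(-2) = (1-p)(-4) ⇒ p = 2/3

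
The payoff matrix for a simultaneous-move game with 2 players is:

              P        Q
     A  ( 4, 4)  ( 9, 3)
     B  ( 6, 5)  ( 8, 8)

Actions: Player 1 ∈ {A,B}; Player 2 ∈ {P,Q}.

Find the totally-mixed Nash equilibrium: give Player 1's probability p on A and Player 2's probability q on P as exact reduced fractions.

P1 mixes 3/4 on A; P2 mixes 1/3 on P

P1 indiff ⇒ q·4+(1-q)·9 = q·6+(1-q)·8 ⇒ q(-2) = (1-q)(-1) ⇒ q = 1/3
P2 indiff ⇒ p·4+(1-p)·5 = p·3+(1-p)·8 ⇒ p(1) = (1-p)(3) ⇒ p = 3/4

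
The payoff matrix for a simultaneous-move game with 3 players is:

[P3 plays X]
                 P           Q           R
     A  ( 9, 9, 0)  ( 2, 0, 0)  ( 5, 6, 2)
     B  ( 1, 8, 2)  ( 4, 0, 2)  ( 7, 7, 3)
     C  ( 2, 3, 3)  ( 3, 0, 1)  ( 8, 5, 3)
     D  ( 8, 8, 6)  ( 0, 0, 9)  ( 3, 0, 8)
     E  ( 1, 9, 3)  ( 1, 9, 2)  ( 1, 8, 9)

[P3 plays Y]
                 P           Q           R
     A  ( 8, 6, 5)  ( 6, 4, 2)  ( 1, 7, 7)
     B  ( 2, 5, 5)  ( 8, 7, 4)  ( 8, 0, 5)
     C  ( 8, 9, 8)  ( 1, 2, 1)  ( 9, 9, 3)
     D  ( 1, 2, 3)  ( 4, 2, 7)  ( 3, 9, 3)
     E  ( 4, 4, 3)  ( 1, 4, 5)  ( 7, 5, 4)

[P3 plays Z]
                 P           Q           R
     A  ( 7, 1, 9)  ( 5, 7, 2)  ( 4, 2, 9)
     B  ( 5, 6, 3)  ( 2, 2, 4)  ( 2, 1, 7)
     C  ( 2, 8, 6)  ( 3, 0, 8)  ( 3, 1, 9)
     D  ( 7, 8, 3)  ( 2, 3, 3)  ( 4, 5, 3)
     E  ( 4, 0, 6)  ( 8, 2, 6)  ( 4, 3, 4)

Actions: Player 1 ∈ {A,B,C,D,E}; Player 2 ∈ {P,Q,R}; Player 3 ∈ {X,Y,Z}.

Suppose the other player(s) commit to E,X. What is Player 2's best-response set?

P2 best: {P,Q}

u_2(P vs E,X) = 9
u_2(Q vs E,X) = 9
u_2(R vs E,X) = 8
max payoff 9 at {P,Q}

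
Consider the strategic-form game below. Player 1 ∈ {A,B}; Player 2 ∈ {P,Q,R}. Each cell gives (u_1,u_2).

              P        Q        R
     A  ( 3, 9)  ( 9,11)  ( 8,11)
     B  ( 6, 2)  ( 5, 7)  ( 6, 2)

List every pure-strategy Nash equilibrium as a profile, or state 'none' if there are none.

(A,P): not NE [P1→B gives 6>3; P2→R gives 11>9]
(A,Q): NE
(A,R): NE
(B,P): not NE [P2→Q gives 7>2]
(B,Q): not NE [P1→A gives 9>5]
(B,R): not NE [P1→A gives 8>6; P2→Q gives 7>2]

Nash profiles: (A,Q), (A,R)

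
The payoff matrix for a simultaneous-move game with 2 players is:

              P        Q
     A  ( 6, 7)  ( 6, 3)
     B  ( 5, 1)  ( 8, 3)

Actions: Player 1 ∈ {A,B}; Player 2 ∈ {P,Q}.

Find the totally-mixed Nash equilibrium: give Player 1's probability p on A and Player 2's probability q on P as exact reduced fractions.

P1 indiff ⇒ q·6+(1-q)·6 = q·5+(1-q)·8 ⇒ q(1) = (1-q)(2) ⇒ q = 2/3
P2 indiff ⇒ p·7+(1-p)·1 = p·3+(1-p)·3 ⇒ p(4) = (1-p)(2) ⇒ p = 1/3

P1 mixes 1/3 on A; P2 mixes 2/3 on P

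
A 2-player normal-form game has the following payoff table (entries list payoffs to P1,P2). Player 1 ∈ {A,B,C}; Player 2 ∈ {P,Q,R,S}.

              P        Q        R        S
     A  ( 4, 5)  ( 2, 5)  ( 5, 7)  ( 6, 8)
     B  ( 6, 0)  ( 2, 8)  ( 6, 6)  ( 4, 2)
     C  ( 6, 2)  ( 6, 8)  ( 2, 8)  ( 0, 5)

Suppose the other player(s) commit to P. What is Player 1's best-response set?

P1 best: {B,C}

u_1(A vs P) = 4
u_1(B vs P) = 6
u_1(C vs P) = 6
max payoff 6 at {B,C}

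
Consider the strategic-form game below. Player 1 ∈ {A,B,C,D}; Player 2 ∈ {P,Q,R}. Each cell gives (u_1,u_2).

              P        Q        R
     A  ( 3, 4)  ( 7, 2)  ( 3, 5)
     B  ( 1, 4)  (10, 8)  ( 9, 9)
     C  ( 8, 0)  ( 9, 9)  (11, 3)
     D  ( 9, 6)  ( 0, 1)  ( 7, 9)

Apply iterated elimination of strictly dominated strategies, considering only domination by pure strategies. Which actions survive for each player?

IESDS → P1:{B,C} P2:{Q,R}

P1 drop A (C beats it: P:8>3 Q:9>7 R:11>3)
P2 drop P (R beats it: B:9>4 C:3>0 D:9>6)
P1 drop D (B beats it: Q:10>0 R:9>7)
P1→{B,C} P2→{Q,R}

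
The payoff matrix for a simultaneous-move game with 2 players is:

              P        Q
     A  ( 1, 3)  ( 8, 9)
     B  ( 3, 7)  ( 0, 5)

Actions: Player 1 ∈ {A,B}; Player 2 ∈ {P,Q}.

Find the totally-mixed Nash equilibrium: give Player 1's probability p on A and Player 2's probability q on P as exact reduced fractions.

P1 indiff ⇒ q·1+(1-q)·8 = q·3+(1-q)·0 ⇒ q(-2) = (1-q)(-8) ⇒ q = 4/5
P2 indiff ⇒ p·3+(1-p)·7 = p·9+(1-p)·5 ⇒ p(-6) = (1-p)(-2) ⇒ p = 1/4

p=1/4, q=4/5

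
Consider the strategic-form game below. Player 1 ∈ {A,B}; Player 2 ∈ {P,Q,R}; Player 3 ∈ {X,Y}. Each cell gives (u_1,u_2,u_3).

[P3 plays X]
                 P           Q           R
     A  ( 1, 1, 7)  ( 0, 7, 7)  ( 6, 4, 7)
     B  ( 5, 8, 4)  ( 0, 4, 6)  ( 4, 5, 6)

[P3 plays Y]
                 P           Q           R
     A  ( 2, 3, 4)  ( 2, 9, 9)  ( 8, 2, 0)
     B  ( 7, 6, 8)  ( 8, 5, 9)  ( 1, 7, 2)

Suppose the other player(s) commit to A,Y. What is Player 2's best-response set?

BR_2 = {Q}

u_2(P vs A,Y) = 3
u_2(Q vs A,Y) = 9
u_2(R vs A,Y) = 2
max payoff 9 at {Q}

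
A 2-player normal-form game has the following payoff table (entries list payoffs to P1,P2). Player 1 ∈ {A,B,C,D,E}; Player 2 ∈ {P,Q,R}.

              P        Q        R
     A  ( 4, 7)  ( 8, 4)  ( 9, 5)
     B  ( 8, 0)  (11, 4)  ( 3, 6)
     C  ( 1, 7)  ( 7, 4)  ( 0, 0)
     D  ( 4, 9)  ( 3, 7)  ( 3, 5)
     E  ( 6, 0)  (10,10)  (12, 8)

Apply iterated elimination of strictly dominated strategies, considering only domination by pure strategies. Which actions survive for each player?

P1 drop A (E beats it: P:6>4 Q:10>8 R:12>9)
P1 drop C (B beats it: P:8>1 Q:11>7 R:3>0)
P1 drop D (E beats it: P:6>4 Q:10>3 R:12>3)
P2 drop P (Q beats it: B:4>0 E:10>0)
P1→{B,E} P2→{Q,R}

IESDS → P1:{B,E} P2:{Q,R}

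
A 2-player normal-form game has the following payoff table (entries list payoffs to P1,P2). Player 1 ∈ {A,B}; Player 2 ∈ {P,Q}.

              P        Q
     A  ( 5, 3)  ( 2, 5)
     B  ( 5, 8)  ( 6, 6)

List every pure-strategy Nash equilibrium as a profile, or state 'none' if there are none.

PSNE = {(B,P)}

(A,P): not NE [P2→Q gives 5>3]
(A,Q): not NE [P1→B gives 6>2]
(B,P): NE
(B,Q): not NE [P2→P gives 8>6]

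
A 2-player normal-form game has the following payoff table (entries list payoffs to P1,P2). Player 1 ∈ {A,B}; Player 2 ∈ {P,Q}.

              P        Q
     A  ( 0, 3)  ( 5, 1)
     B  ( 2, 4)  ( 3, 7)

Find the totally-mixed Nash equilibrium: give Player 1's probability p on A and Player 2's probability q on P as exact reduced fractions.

(p,q) = (3/5, 1/2)

P1 indiff ⇒ q·0+(1-q)·5 = q·2+(1-q)·3 ⇒ q(-2) = (1-q)(-2) ⇒ q = 1/2
P2 indiff ⇒ p·3+(1-p)·4 = p·1+(1-p)·7 ⇒ p(2) = (1-p)(3) ⇒ p = 3/5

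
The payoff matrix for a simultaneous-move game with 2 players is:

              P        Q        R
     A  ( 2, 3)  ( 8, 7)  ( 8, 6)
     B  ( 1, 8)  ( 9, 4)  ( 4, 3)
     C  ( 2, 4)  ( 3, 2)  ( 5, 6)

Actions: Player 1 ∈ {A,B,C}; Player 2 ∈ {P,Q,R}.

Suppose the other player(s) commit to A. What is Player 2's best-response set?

argmax u_2 = {Q}

u_2(P vs A) = 3
u_2(Q vs A) = 7
u_2(R vs A) = 6
max payoff 7 at {Q}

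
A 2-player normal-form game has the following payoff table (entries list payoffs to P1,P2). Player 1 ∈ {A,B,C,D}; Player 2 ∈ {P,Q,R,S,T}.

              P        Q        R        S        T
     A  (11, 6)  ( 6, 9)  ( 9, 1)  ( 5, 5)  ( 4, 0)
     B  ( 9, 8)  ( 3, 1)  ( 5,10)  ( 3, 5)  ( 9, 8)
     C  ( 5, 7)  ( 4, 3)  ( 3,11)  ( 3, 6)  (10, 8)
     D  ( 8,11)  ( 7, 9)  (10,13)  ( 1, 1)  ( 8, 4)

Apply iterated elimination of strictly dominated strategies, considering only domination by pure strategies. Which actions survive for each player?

P2 drop S (P beats it: A:6>5 B:8>5 C:7>6 D:11>1)
P2 drop T (R beats it: A:1>0 B:10>8 C:11>8 D:13>4)
P1 drop B (A beats it: P:11>9 Q:6>3 R:9>5)
P1 drop C (A beats it: P:11>5 Q:6>4 R:9>3)
P1→{A,D} P2→{P,Q,R}

Remaining: P1:{A,D} P2:{P,Q,R}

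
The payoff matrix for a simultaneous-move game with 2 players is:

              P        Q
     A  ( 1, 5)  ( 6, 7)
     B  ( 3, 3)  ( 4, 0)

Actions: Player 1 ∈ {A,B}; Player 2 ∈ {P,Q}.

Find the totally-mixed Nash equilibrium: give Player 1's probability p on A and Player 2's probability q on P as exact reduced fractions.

P1 indiff ⇒ q·1+(1-q)·6 = q·3+(1-q)·4 ⇒ q(-2) = (1-q)(-2) ⇒ q = 1/2
P2 indiff ⇒ p·5+(1-p)·3 = p·7+(1-p)·0 ⇒ p(-2) = (1-p)(-3) ⇒ p = 3/5

P1 mixes 3/5 on A; P2 mixes 1/2 on P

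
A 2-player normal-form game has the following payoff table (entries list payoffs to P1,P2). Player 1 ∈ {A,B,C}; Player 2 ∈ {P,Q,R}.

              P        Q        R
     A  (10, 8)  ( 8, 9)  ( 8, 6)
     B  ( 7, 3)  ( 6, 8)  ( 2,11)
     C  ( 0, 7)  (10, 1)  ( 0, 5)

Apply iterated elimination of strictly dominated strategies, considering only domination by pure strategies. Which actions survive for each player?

P1 drop B (A beats it: P:10>7 Q:8>6 R:8>2)
P2 drop R (P beats it: A:8>6 C:7>5)
P1→{A,C} P2→{P,Q}

Remaining: P1:{A,C} P2:{P,Q}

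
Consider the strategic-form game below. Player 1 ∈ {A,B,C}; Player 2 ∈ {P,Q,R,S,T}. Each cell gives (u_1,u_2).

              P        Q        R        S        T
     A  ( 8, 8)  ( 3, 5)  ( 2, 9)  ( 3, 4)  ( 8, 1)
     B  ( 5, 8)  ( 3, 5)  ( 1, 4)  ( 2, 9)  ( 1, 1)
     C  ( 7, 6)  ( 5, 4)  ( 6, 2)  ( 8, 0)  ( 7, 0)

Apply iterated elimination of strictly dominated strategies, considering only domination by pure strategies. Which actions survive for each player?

Survivors P1:{A,C} P2:{P,R}

P1 drop B (C beats it: P:7>5 Q:5>3 R:6>1 S:8>2 T:7>1)
P2 drop Q (P beats it: A:8>5 C:6>4)
P2 drop S (P beats it: A:8>4 C:6>0)
P2 drop T (P beats it: A:8>1 C:6>0)
P1→{A,C} P2→{P,R}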